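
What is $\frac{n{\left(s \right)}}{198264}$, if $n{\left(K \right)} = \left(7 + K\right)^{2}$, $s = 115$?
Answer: $\frac{3721}{49566} \approx 0.075072$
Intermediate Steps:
$\frac{n{\left(s \right)}}{198264} = \frac{\left(7 + 115\right)^{2}}{198264} = 122^{2} \cdot \frac{1}{198264} = 14884 \cdot \frac{1}{198264} = \frac{3721}{49566}$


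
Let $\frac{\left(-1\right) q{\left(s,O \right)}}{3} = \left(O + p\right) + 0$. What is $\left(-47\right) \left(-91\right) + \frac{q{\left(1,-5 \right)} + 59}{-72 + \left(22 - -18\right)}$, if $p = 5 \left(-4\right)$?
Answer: $\frac{68365}{16} \approx 4272.8$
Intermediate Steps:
$p = -20$
$q{\left(s,O \right)} = 60 - 3 O$ ($q{\left(s,O \right)} = - 3 \left(\left(O - 20\right) + 0\right) = - 3 \left(\left(-20 + O\right) + 0\right) = - 3 \left(-20 + O\right) = 60 - 3 O$)
$\left(-47\right) \left(-91\right) + \frac{q{\left(1,-5 \right)} + 59}{-72 + \left(22 - -18\right)} = \left(-47\right) \left(-91\right) + \frac{\left(60 - -15\right) + 59}{-72 + \left(22 - -18\right)} = 4277 + \frac{\left(60 + 15\right) + 59}{-72 + \left(22 + 18\right)} = 4277 + \frac{75 + 59}{-72 + 40} = 4277 + \frac{134}{-32} = 4277 + 134 \left(- \frac{1}{32}\right) = 4277 - \frac{67}{16} = \frac{68365}{16}$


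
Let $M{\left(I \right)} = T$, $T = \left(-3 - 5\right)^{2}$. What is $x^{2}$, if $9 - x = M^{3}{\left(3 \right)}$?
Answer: $68714758225$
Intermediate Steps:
$T = 64$ ($T = \left(-8\right)^{2} = 64$)
$M{\left(I \right)} = 64$
$x = -262135$ ($x = 9 - 64^{3} = 9 - 262144 = -262135$)
$x^{2} = \left(-262135\right)^{2} = 68714758225$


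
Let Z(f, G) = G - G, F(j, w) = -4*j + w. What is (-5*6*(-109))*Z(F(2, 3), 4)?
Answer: 0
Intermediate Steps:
F(j, w) = w - 4*j
Z(f, G) = 0
(-5*6*(-109))*Z(F(2, 3), 4) = (-5*6*(-109))*0 = -30*(-109)*0 = 3270*0 = 0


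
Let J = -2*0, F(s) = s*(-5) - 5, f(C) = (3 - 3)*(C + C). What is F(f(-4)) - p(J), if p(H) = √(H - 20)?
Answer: -5 - 2*I*√5 ≈ -5.0 - 4.4721*I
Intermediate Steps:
f(C) = 0 (f(C) = 0*(2*C) = 0)
F(s) = -5 - 5*s (F(s) = -5*s - 5 = -5 - 5*s)
J = 0
p(H) = √(-20 + H)
F(f(-4)) - p(J) = (-5 - 5*0) - √(-20 + 0) = (-5 + 0) - √(-20) = -5 - 2*I*√5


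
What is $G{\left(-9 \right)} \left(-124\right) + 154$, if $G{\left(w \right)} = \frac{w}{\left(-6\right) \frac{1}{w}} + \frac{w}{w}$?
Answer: $1704$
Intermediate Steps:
$G{\left(w \right)} = 1 - \frac{w^{2}}{6}$ ($G{\left(w \right)} = w \left(- \frac{w}{6}\right) + 1 = - \frac{w^{2}}{6} + 1 = 1 - \frac{w^{2}}{6}$)
$G{\left(-9 \right)} \left(-124\right) + 154 = \left(1 - \frac{\left(-9\right)^{2}}{6}\right) \left(-124\right) + 154 = \left(1 - \frac{27}{2}\right) \left(-124\right) + 154 = \left(- \frac{25}{2}\right) \left(-124\right) + 154 = 1550 + 154 = 1704$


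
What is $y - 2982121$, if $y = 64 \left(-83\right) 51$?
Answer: $-3253033$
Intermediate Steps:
$y = -270912$ ($y = \left(-5312\right) 51 = -270912$)
$y - 2982121 = -270912 - 2982121 = -3253033$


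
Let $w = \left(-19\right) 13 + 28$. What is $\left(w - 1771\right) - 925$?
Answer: $-2915$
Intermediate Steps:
$w = -219$ ($w = -247 + 28 = -219$)
$\left(w - 1771\right) - 925 = \left(-219 - 1771\right) - 925 = -1990 - 925 = -2915$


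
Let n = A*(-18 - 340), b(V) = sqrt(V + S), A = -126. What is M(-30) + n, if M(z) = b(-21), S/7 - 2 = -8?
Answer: 45108 + 3*I*sqrt(7) ≈ 45108.0 + 7.9373*I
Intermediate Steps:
S = -42 (S = 14 + 7*(-8) = 14 - 56 = -42)
b(V) = sqrt(-42 + V) (b(V) = sqrt(V - 42) = sqrt(-42 + V))
n = 45108 (n = -126*(-18 - 340) = -126*(-358) = 45108)
M(z) = 3*I*sqrt(7) (M(z) = sqrt(-42 - 21) = sqrt(-63) = 3*I*sqrt(7))
M(-30) + n = 3*I*sqrt(7) + 45108 = 45108 + 3*I*sqrt(7)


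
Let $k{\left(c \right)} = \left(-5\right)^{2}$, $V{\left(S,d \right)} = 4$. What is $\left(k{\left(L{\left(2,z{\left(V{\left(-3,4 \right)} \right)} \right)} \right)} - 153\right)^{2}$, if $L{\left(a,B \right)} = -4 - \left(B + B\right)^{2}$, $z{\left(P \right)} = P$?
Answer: $16384$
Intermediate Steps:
$L{\left(a,B \right)} = -4 - 4 B^{2}$ ($L{\left(a,B \right)} = -4 - \left(2 B\right)^{2} = -4 - 4 B^{2}$)
$k{\left(c \right)} = 25$
$\left(k{\left(L{\left(2,z{\left(V{\left(-3,4 \right)} \right)} \right)} \right)} - 153\right)^{2} = \left(25 - 153\right)^{2} = \left(-128\right)^{2} = 16384$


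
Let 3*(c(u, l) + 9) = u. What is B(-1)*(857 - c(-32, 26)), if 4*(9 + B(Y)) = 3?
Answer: -14465/2 ≈ -7232.5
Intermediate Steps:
c(u, l) = -9 + u/3
B(Y) = -33/4 (B(Y) = -9 + (¼)*3 = -9 + ¾ = -33/4)
B(-1)*(857 - c(-32, 26)) = -33*(857 - (-9 + (⅓)*(-32)))/4 = -33*(857 - (-9 - 32/3))/4 = -33*(857 - 1*(-59/3))/4 = -33*(857 + 59/3)/4 = -33/4*2630/3 = -14465/2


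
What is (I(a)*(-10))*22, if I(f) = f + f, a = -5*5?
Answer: 11000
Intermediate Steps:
a = -25
I(f) = 2*f
(I(a)*(-10))*22 = ((2*(-25))*(-10))*22 = -50*(-10)*22 = 500*22 = 11000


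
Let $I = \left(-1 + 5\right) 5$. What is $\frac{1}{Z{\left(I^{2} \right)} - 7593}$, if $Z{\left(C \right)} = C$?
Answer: $- \frac{1}{7193} \approx -0.00013902$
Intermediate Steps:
$I = 20$ ($I = 4 \cdot 5 = 20$)
$\frac{1}{Z{\left(I^{2} \right)} - 7593} = \frac{1}{20^{2} - 7593} = \frac{1}{400 - 7593} = \frac{1}{-7193} = - \frac{1}{7193}$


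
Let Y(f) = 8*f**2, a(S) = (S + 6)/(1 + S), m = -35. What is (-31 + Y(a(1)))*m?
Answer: -2345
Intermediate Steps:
a(S) = (6 + S)/(1 + S)
(-31 + Y(a(1)))*m = (-31 + 8*((6 + 1)/(1 + 1))**2)*(-35) = (-31 + 8*(7/2)**2)*(-35) = (-31 + 8*(49/4))*(-35) = (-31 + 98)*(-35) = 67*(-35) = -2345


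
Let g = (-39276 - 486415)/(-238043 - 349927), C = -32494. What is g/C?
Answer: -525691/19105497180 ≈ -2.7515e-5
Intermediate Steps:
g = 525691/587970 (g = -525691/(-587970) = -525691*(-1/587970) = 525691/587970 ≈ 0.89408)
g/C = (525691/587970)/(-32494) = (525691/587970)*(-1/32494) = -525691/19105497180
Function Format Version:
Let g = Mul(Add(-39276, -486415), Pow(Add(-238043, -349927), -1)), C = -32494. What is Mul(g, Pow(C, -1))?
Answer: Rational(-525691, 19105497180) ≈ -2.7515e-5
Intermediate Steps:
g = Rational(525691, 587970) (g = Mul(-525691, Pow(-587970, -1)) = Mul(-525691, Rational(-1, 587970)) = Rational(525691, 587970) ≈ 0.89408)
Mul(g, Pow(C, -1)) = Mul(Rational(525691, 587970), Pow(-32494, -1)) = Mul(Rational(525691, 587970), Rational(-1, 32494)) = Rational(-525691, 19105497180)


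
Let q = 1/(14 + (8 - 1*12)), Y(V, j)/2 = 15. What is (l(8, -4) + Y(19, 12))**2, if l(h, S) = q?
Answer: 90601/100 ≈ 906.01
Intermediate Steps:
Y(V, j) = 30 (Y(V, j) = 2*15 = 30)
q = 1/10 (q = 1/(14 + (8 - 12)) = 1/(14 - 4) = 1/10 ≈ 0.10000)
l(h, S) = 1/10
(l(8, -4) + Y(19, 12))**2 = (1/10 + 30)**2 = (301/10)**2 = 90601/100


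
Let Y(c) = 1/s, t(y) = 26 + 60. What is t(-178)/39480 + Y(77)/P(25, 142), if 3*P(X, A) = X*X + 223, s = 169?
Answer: 1555409/707244720 ≈ 0.0021993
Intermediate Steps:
t(y) = 86
Y(c) = 1/169
P(X, A) = 223/3 + X**2/3 (P(X, A) = (X*X + 223)/3 = (X**2 + 223)/3 = (223 + X**2)/3 = 223/3 + X**2/3)
t(-178)/39480 + Y(77)/P(25, 142) = 86/39480 + 1/(169*(223/3 + (1/3)*25**2)) = 86*(1/39480) + 1/(169*(223/3 + (1/3)*625)) = 43/19740 + 1/(169*(223/3 + 625/3)) = 43/19740 + 1/(169*(848/3)) = 43/19740 + (1/169)*(3/848) = 43/19740 + 3/143312 = 1555409/707244720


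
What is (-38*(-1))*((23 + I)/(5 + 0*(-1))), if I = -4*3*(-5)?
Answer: 3154/5 ≈ 630.80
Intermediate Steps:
I = 60 (I = -12*(-5) = 60)
(-38*(-1))*((23 + I)/(5 + 0*(-1))) = (-38*(-1))*((23 + 60)/(5 + 0*(-1))) = 38*(83/(5 + 0)) = 38*(83/5) = 3154/5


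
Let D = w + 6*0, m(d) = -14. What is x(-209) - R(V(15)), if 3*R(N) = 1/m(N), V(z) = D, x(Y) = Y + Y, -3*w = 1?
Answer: -17555/42 ≈ -417.98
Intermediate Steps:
w = -⅓ (w = -⅓*1 = -⅓ ≈ -0.33333)
D = -⅓ (D = -⅓ + 6*0 = -⅓ + 0 = -⅓ ≈ -0.33333)
x(Y) = 2*Y
V(z) = -⅓
R(N) = -1/42 (R(N) = (⅓)/(-14) = (⅓)*(-1/14) = -1/42)
x(-209) - R(V(15)) = 2*(-209) - 1*(-1/42) = -418 + 1/42 = -17555/42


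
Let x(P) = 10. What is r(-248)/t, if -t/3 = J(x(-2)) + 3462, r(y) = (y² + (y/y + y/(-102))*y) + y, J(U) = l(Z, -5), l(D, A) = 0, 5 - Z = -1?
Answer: -1540328/264843 ≈ -5.8160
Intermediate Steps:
Z = 6 (Z = 5 - 1*(-1) = 5 + 1 = 6)
J(U) = 0
r(y) = y + y² + y*(1 - y/102) (r(y) = (y² + (1 + y*(-1/102))*y) + y = (y² + (1 - y/102)*y) + y = (y² + y*(1 - y/102)) + y = y + y² + y*(1 - y/102))
t = -10386 (t = -3*(0 + 3462) = -3*3462 = -10386)
r(-248)/t = ((1/102)*(-248)*(204 + 101*(-248)))/(-10386) = ((1/102)*(-248)*(204 - 25048))*(-1/10386) = ((1/102)*(-248)*(-24844))*(-1/10386) = (3080656/51)*(-1/10386) = -1540328/264843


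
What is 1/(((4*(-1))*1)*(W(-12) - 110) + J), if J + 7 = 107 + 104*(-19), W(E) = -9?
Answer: -1/1400 ≈ -0.00071429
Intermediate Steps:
J = -1876 (J = -7 + (107 + 104*(-19)) = -7 + (107 - 1976) = -7 - 1869 = -1876)
1/(((4*(-1))*1)*(W(-12) - 110) + J) = 1/(((4*(-1))*1)*(-9 - 110) - 1876) = 1/(-4*1*(-119) - 1876) = 1/(-4*(-119) - 1876) = 1/(476 - 1876) = 1/(-1400) = -1/1400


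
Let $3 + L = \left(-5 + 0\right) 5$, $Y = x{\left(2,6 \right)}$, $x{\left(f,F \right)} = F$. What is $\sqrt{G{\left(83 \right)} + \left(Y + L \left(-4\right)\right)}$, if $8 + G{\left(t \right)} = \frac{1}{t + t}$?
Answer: $\frac{3 \sqrt{336814}}{166} \approx 10.488$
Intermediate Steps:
$Y = 6$
$G{\left(t \right)} = -8 + \frac{1}{2 t}$ ($G{\left(t \right)} = -8 + \frac{1}{t + t} = -8 + \frac{1}{2 t}$)
$L = -28$ ($L = -3 + \left(-5 + 0\right) 5 = -3 - 25 = -28$)
$\sqrt{G{\left(83 \right)} + \left(Y + L \left(-4\right)\right)} = \sqrt{\left(-8 + \frac{1}{2 \cdot 83}\right) + \left(6 - -112\right)} = \sqrt{\left(-8 + \frac{1}{2} \cdot \frac{1}{83}\right) + \left(6 + 112\right)} = \sqrt{\left(-8 + \frac{1}{166}\right) + 118} = \sqrt{- \frac{1327}{166} + 118} = \sqrt{\frac{18261}{166}} = \frac{3 \sqrt{336814}}{166}$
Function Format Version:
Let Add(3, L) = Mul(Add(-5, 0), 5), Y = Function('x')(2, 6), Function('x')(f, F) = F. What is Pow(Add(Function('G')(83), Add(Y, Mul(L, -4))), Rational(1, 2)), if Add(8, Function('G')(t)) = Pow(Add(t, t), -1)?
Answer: Mul(Rational(3, 166), Pow(336814, Rational(1, 2))) ≈ 10.488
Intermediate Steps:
Y = 6
Function('G')(t) = Add(-8, Mul(Rational(1, 2), Pow(t, -1))) (Function('G')(t) = Add(-8, Pow(Add(t, t), -1)) = Add(-8, Pow(Mul(2, t), -1)) = Add(-8, Mul(Rational(1, 2), Pow(t, -1))))
L = -28 (L = Add(-3, Mul(Add(-5, 0), 5)) = Add(-3, Mul(-5, 5)) = Add(-3, -25) = -28)
Pow(Add(Function('G')(83), Add(Y, Mul(L, -4))), Rational(1, 2)) = Pow(Add(Add(-8, Mul(Rational(1, 2), Pow(83, -1))), Add(6, Mul(-28, -4))), Rational(1, 2)) = Pow(Add(Add(-8, Mul(Rational(1, 2), Rational(1, 83))), Add(6, 112)), Rational(1, 2)) = Pow(Add(Add(-8, Rational(1, 166)), 118), Rational(1, 2)) = Pow(Add(Rational(-1327, 166), 118), Rational(1, 2)) = Pow(Rational(18261, 166), Rational(1, 2)) = Mul(Rational(3, 166), Pow(336814, Rational(1, 2)))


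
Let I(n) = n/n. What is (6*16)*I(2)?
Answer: 96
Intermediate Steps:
I(n) = 1
(6*16)*I(2) = (6*16)*1 = 96*1 = 96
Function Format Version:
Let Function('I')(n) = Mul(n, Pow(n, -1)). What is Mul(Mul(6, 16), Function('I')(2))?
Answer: 96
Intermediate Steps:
Function('I')(n) = 1
Mul(Mul(6, 16), Function('I')(2)) = Mul(Mul(6, 16), 1) = Mul(96, 1) = 96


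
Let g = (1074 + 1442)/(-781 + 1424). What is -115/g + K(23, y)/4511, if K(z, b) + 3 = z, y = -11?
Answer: -333515575/11349676 ≈ -29.385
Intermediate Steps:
K(z, b) = -3 + z
g = 2516/643 ≈ 3.9129
-115/g + K(23, y)/4511 = -115/2516/643 + (-3 + 23)/4511 = -115*643/2516 + 20*(1/4511) = -73945/2516 + 20/4511 = -333515575/11349676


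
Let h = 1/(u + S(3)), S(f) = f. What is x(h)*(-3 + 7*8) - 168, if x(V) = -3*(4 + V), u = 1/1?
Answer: -3375/4 ≈ -843.75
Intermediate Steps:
u = 1
h = 1/4 (h = 1/(1 + 3) = 1/4 ≈ 0.25000)
x(V) = -12 - 3*V
x(h)*(-3 + 7*8) - 168 = (-12 - 3*1/4)*(-3 + 7*8) - 168 = (-12 - 3/4)*(-3 + 56) - 168 = -51/4*53 - 168 = -2703/4 - 168 = -3375/4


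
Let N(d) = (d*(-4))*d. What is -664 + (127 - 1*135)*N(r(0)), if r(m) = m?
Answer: -664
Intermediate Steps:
N(d) = -4*d**2 (N(d) = (-4*d)*d = -4*d**2)
-664 + (127 - 1*135)*N(r(0)) = -664 + (127 - 1*135)*(-4*0**2) = -664 + (127 - 135)*(-4*0) = -664 - 8*0 = -664 + 0 = -664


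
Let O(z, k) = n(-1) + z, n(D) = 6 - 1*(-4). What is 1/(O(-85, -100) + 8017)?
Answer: 1/7942 ≈ 0.00012591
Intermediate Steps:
n(D) = 10 (n(D) = 6 + 4 = 10)
O(z, k) = 10 + z
1/(O(-85, -100) + 8017) = 1/((10 - 85) + 8017) = 1/(-75 + 8017) = 1/7942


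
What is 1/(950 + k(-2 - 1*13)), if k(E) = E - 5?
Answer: 1/930 ≈ 0.0010753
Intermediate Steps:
k(E) = -5 + E
1/(950 + k(-2 - 1*13)) = 1/(950 + (-5 + (-2 - 1*13))) = 1/(950 + (-5 + (-2 - 13))) = 1/(950 + (-5 - 15)) = 1/(950 - 20) = 1/930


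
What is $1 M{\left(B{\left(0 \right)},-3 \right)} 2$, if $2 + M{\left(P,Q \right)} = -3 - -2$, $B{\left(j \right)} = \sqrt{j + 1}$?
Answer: $-6$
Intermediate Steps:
$B{\left(j \right)} = \sqrt{1 + j}$
$M{\left(P,Q \right)} = -3$ ($M{\left(P,Q \right)} = -2 - 1 = -3$)
$1 M{\left(B{\left(0 \right)},-3 \right)} 2 = 1 \left(-3\right) 2 = \left(-3\right) 2 = -6$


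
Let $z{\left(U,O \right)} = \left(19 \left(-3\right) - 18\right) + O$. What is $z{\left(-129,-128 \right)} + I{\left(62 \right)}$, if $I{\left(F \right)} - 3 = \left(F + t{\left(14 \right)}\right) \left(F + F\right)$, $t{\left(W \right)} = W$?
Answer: $9224$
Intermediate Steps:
$z{\left(U,O \right)} = -75 + O$ ($z{\left(U,O \right)} = \left(-57 - 18\right) + O = -75 + O$)
$I{\left(F \right)} = 3 + 2 F \left(14 + F\right)$ ($I{\left(F \right)} = 3 + \left(F + 14\right) \left(F + F\right) = 3 + \left(14 + F\right) 2 F = 3 + 2 F \left(14 + F\right)$)
$z{\left(-129,-128 \right)} + I{\left(62 \right)} = \left(-75 - 128\right) + \left(3 + 2 \cdot 62^{2} + 28 \cdot 62\right) = -203 + \left(3 + 2 \cdot 3844 + 1736\right) = -203 + \left(3 + 7688 + 1736\right) = -203 + 9427 = 9224$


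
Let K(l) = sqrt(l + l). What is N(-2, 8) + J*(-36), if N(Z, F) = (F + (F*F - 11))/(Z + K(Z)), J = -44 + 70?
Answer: -3805/4 - 61*I/4 ≈ -951.25 - 15.25*I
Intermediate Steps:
K(l) = sqrt(2)*sqrt(l) (K(l) = sqrt(2*l) = sqrt(2)*sqrt(l))
J = 26
N(Z, F) = (-11 + F + F**2)/(Z + sqrt(2)*sqrt(Z)) (N(Z, F) = (F + (F*F - 11))/(Z + sqrt(2)*sqrt(Z)) = (F + (F**2 - 11))/(Z + sqrt(2)*sqrt(Z)) = (F + (-11 + F**2))/(Z + sqrt(2)*sqrt(Z)) = (-11 + F + F**2)/(Z + sqrt(2)*sqrt(Z)))
N(-2, 8) + J*(-36) = (-11 + 8 + 8**2)/(-2 + sqrt(2)*sqrt(-2)) + 26*(-36) = (-11 + 8 + 64)/(-2 + sqrt(2)*(I*sqrt(2))) - 936 = 61/(-2 + 2*I) - 936 = ((-2 - 2*I)/8)*61 - 936 = 61*(-2 - 2*I)/8 - 936 = -936 + 61*(-2 - 2*I)/8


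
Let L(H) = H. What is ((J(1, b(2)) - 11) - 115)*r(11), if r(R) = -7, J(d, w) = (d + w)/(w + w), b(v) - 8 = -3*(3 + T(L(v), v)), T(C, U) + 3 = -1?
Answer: 9660/11 ≈ 878.18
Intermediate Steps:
T(C, U) = -4 (T(C, U) = -3 - 1 = -4)
b(v) = 11 (b(v) = 8 - 3*(3 - 4) = 8 - 3*(-1) = 8 + 3 = 11)
J(d, w) = (d + w)/(2*w) (J(d, w) = (d + w)/((2*w)) = (d + w)*(1/(2*w)) = (d + w)/(2*w))
((J(1, b(2)) - 11) - 115)*r(11) = (((1/2)*(1 + 11)/11 - 11) - 115)*(-7) = (((1/2)*(1/11)*12 - 11) - 115)*(-7) = ((6/11 - 11) - 115)*(-7) = (-115/11 - 115)*(-7) = -1380/11*(-7) = 9660/11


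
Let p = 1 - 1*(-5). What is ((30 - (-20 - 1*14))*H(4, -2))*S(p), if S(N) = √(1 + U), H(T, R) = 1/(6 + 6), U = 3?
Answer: 32/3 ≈ 10.667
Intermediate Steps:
H(T, R) = 1/12
p = 6 (p = 1 + 5 = 6)
S(N) = 2 (S(N) = √(1 + 3) = √4 = 2)
((30 - (-20 - 1*14))*H(4, -2))*S(p) = ((30 - (-20 - 1*14))*(1/12))*2 = ((30 - (-20 - 14))*(1/12))*2 = ((30 - 1*(-34))*(1/12))*2 = ((30 + 34)*(1/12))*2 = (64*(1/12))*2 = (16/3)*2 = 32/3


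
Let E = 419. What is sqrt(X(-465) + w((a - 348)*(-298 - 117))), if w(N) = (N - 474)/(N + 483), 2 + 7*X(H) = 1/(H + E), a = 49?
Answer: sqrt(252787738)/18956 ≈ 0.83875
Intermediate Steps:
X(H) = -2/7 + 1/(7*(419 + H)) (X(H) = -2/7 + 1/(7*(H + 419)) = -2/7 + 1/(7*(419 + H)))
w(N) = (-474 + N)/(483 + N)
sqrt(X(-465) + w((a - 348)*(-298 - 117))) = sqrt((-837 - 2*(-465))/(7*(419 - 465)) + (-474 + (49 - 348)*(-298 - 117))/(483 + (49 - 348)*(-298 - 117))) = sqrt((1/7)*(-837 + 930)/(-46) + (-474 - 299*(-415))/(483 - 299*(-415))) = sqrt((1/7)*(-1/46)*93 + (-474 + 124085)/(483 + 124085)) = sqrt(-93/322 + 123611/124568) = sqrt(26671/37912) = sqrt(252787738)/18956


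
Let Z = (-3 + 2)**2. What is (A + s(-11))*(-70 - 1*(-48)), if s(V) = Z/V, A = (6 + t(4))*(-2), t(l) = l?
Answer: 442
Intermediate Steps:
Z = 1 (Z = (-1)**2 = 1)
A = -20 (A = (6 + 4)*(-2) = 10*(-2) = -20)
s(V) = 1/V
(A + s(-11))*(-70 - 1*(-48)) = (-20 + 1/(-11))*(-70 - 1*(-48)) = (-20 - 1/11)*(-70 + 48) = -221/11*(-22) = 442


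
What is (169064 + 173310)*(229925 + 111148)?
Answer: 116774527302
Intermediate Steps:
(169064 + 173310)*(229925 + 111148) = 342374*341073 = 116774527302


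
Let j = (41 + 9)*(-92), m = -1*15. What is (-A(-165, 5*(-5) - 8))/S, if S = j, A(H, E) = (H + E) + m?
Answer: -213/4600 ≈ -0.046304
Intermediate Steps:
m = -15
A(H, E) = -15 + E + H (A(H, E) = (H + E) - 15 = (E + H) - 15 = -15 + E + H)
j = -4600 (j = 50*(-92) = -4600)
S = -4600
(-A(-165, 5*(-5) - 8))/S = -(-15 + (5*(-5) - 8) - 165)/(-4600) = -(-15 + (-25 - 8) - 165)*(-1/4600) = -(-15 - 33 - 165)*(-1/4600) = -1*(-213)*(-1/4600) = 213*(-1/4600) = -213/4600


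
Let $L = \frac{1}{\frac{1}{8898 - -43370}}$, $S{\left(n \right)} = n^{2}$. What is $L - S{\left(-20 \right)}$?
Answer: $51868$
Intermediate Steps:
$L = 52268$ ($L = \frac{1}{\frac{1}{8898 + 43370}} = \frac{1}{\frac{1}{52268}} = 52268$)
$L - S{\left(-20 \right)} = 52268 - \left(-20\right)^{2} = 52268 - 400 = 51868$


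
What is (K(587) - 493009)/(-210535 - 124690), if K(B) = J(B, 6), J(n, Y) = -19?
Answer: 21436/14575 ≈ 1.4707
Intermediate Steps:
K(B) = -19
(K(587) - 493009)/(-210535 - 124690) = (-19 - 493009)/(-210535 - 124690) = -493028/(-335225) = -493028*(-1/335225) = 21436/14575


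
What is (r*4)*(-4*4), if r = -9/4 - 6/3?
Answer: 272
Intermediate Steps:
r = -17/4 (r = -9*1/4 - 6*1/3 = -9/4 - 2 = -17/4 ≈ -4.2500)
(r*4)*(-4*4) = (-17/4*4)*(-4*4) = -17*(-16) = 272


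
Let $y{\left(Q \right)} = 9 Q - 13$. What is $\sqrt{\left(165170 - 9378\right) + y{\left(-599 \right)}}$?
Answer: $2 \sqrt{37597} \approx 387.8$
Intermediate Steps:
$y{\left(Q \right)} = -13 + 9 Q$
$\sqrt{\left(165170 - 9378\right) + y{\left(-599 \right)}} = \sqrt{\left(165170 - 9378\right) + \left(-13 + 9 \left(-599\right)\right)} = \sqrt{155792 - 5404} = \sqrt{150388} = 2 \sqrt{37597}$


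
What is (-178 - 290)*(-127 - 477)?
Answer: 282672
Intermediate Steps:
(-178 - 290)*(-127 - 477) = -468*(-604) = 282672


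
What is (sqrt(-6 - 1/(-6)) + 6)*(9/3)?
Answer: 18 + I*sqrt(210)/2 ≈ 18.0 + 7.2457*I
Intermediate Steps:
(sqrt(-6 - 1/(-6)) + 6)*(9/3) = (sqrt(-6 - 1*(-1/6)) + 6)*(9*(1/3)) = (sqrt(-6 + 1/6) + 6)*3 = (sqrt(-35/6) + 6)*3 = (I*sqrt(210)/6 + 6)*3 = (6 + I*sqrt(210)/6)*3 = 18 + I*sqrt(210)/2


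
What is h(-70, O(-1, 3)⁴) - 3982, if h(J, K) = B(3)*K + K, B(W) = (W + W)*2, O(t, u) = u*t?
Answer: -2929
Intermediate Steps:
O(t, u) = t*u
B(W) = 4*W (B(W) = (2*W)*2 = 4*W)
h(J, K) = 13*K (h(J, K) = (4*3)*K + K = 12*K + K = 13*K)
h(-70, O(-1, 3)⁴) - 3982 = 13*(-1*3)⁴ - 3982 = 13*(-3)⁴ - 3982 = 13*81 - 3982 = 1053 - 3982 = -2929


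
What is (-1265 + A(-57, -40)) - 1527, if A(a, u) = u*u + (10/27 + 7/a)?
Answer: -611369/513 ≈ -1191.8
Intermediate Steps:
A(a, u) = 10/27 + u² + 7/a (A(a, u) = u² + (10*(1/27) + 7/a) = u² + (10/27 + 7/a) = 10/27 + u² + 7/a)
(-1265 + A(-57, -40)) - 1527 = (-1265 + (10/27 + (-40)² + 7/(-57))) - 1527 = (-1265 + (10/27 + 1600 + 7*(-1/57))) - 1527 = (-1265 + (10/27 + 1600 - 7/57)) - 1527 = (-1265 + 820927/513) - 1527 = 171982/513 - 1527 = -611369/513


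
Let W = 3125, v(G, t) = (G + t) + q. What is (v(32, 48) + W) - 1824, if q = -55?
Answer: 1326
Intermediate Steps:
v(G, t) = -55 + G + t (v(G, t) = (G + t) - 55 = -55 + G + t)
(v(32, 48) + W) - 1824 = ((-55 + 32 + 48) + 3125) - 1824 = (25 + 3125) - 1824 = 3150 - 1824 = 1326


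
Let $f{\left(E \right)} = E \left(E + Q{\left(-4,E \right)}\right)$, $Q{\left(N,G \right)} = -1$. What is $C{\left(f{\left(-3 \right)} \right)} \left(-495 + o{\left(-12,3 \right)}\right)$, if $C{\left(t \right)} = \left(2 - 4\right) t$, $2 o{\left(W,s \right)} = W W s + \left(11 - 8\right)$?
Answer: $6660$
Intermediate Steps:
$o{\left(W,s \right)} = \frac{3}{2} + \frac{s W^{2}}{2}$ ($o{\left(W,s \right)} = \frac{W W s + \left(11 - 8\right)}{2} = \frac{W^{2} s + 3}{2} = \frac{s W^{2} + 3}{2} = \frac{3 + s W^{2}}{2} = \frac{3}{2} + \frac{s W^{2}}{2}$)
$f{\left(E \right)} = E \left(-1 + E\right)$ ($f{\left(E \right)} = E \left(E - 1\right) = E \left(-1 + E\right)$)
$C{\left(t \right)} = - 2 t$
$C{\left(f{\left(-3 \right)} \right)} \left(-495 + o{\left(-12,3 \right)}\right) = - 2 \left(- 3 \left(-1 - 3\right)\right) \left(-495 + \left(\frac{3}{2} + \frac{1}{2} \cdot 3 \left(-12\right)^{2}\right)\right) = - 2 \left(\left(-3\right) \left(-4\right)\right) \left(-495 + \left(\frac{3}{2} + \frac{1}{2} \cdot 3 \cdot 144\right)\right) = \left(-2\right) 12 \left(-495 + \left(\frac{3}{2} + 216\right)\right) = - 24 \left(-495 + \frac{435}{2}\right) = \left(-24\right) \left(- \frac{555}{2}\right) = 6660$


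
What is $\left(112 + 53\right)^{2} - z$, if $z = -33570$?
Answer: $60795$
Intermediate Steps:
$\left(112 + 53\right)^{2} - z = \left(112 + 53\right)^{2} - -33570 = 165^{2} + 33570 = 27225 + 33570 = 60795$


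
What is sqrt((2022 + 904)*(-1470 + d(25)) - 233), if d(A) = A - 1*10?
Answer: I*sqrt(4257563) ≈ 2063.4*I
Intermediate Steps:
d(A) = -10 + A (d(A) = A - 10 = -10 + A)
sqrt((2022 + 904)*(-1470 + d(25)) - 233) = sqrt((2022 + 904)*(-1470 + (-10 + 25)) - 233) = sqrt(2926*(-1470 + 15) - 233) = sqrt(2926*(-1455) - 233) = sqrt(-4257330 - 233) = sqrt(-4257563) = I*sqrt(4257563)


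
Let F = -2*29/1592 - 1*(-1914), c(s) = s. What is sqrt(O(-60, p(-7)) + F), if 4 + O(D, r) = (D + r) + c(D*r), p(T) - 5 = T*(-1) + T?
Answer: sqrt(246312449)/398 ≈ 39.433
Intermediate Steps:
p(T) = 5 (p(T) = 5 + (T*(-1) + T) = 5 + (-T + T) = 5 + 0 = 5)
O(D, r) = -4 + D + r + D*r (O(D, r) = -4 + ((D + r) + D*r) = -4 + (D + r + D*r) = -4 + D + r + D*r)
F = 1523515/796 (F = -58*1/1592 + 1914 = -29/796 + 1914 = 1523515/796 ≈ 1914.0)
sqrt(O(-60, p(-7)) + F) = sqrt((-4 - 60 + 5 - 60*5) + 1523515/796) = sqrt((-4 - 60 + 5 - 300) + 1523515/796) = sqrt(-359 + 1523515/796) = sqrt(1237751/796) = sqrt(246312449)/398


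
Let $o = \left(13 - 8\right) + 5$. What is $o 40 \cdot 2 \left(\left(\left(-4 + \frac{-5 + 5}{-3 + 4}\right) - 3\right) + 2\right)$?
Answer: $-4000$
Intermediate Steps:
$o = 10$ ($o = 5 + 5 = 10$)
$o 40 \cdot 2 \left(\left(\left(-4 + \frac{-5 + 5}{-3 + 4}\right) - 3\right) + 2\right) = 10 \cdot 40 \cdot 2 \left(\left(\left(-4 + \frac{-5 + 5}{-3 + 4}\right) - 3\right) + 2\right) = 400 \cdot 2 \left(\left(\left(-4 + \frac{0}{1}\right) - 3\right) + 2\right) = 400 \cdot 2 \left(\left(\left(-4 + 0 \cdot 1\right) - 3\right) + 2\right) = 400 \cdot 2 \left(\left(\left(-4 + 0\right) - 3\right) + 2\right) = 400 \cdot 2 \left(\left(-4 - 3\right) + 2\right) = 400 \cdot 2 \left(-7 + 2\right) = 400 \cdot 2 \left(-5\right) = 400 \left(-10\right) = -4000$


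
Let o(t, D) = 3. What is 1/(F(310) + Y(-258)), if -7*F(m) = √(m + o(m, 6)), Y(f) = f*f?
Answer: 3261636/217107538391 + 7*√313/217107538391 ≈ 1.5024e-5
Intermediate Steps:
Y(f) = f²
F(m) = -√(3 + m)/7 (F(m) = -√(m + 3)/7 = -√(3 + m)/7)
1/(F(310) + Y(-258)) = 1/(-√(3 + 310)/7 + (-258)²) = 1/(-√313/7 + 66564) = 1/(66564 - √313/7)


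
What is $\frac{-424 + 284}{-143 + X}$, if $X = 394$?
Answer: $- \frac{140}{251} \approx -0.55777$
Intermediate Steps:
$\frac{-424 + 284}{-143 + X} = \frac{-424 + 284}{-143 + 394} = \frac{1}{251} \left(-140\right) = - \frac{140}{251}$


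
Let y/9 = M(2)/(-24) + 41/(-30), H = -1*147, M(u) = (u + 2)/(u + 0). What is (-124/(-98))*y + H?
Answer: -80121/490 ≈ -163.51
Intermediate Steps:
M(u) = (2 + u)/u
H = -147
y = -261/20 (y = 9*(((2 + 2)/2)/(-24) + 41/(-30)) = 9*(((½)*4)*(-1/24) + 41*(-1/30)) = 9*(2*(-1/24) - 41/30) = 9*(-1/12 - 41/30) = 9*(-29/20) = -261/20 ≈ -13.050)
(-124/(-98))*y + H = -124/(-98)*(-261/20) - 147 = -124*(-1/98)*(-261/20) - 147 = (62/49)*(-261/20) - 147 = -8091/490 - 147 = -80121/490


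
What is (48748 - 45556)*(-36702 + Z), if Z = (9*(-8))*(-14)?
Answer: -113935248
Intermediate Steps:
Z = 1008 (Z = -72*(-14) = 1008)
(48748 - 45556)*(-36702 + Z) = (48748 - 45556)*(-36702 + 1008) = 3192*(-35694) = -113935248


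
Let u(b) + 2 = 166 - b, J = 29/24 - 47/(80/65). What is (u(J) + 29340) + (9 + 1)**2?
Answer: 1422767/48 ≈ 29641.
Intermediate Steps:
J = -1775/48 (J = 29*(1/24) - 47/(80*(1/65)) = 29/24 - 47/16/13 = 29/24 - 47*13/16 = 29/24 - 611/16 = -1775/48 ≈ -36.979)
u(b) = 164 - b (u(b) = -2 + (166 - b) = 164 - b)
(u(J) + 29340) + (9 + 1)**2 = ((164 - 1*(-1775/48)) + 29340) + (9 + 1)**2 = ((164 + 1775/48) + 29340) + 10**2 = (9647/48 + 29340) + 100 = 1417967/48 + 100 = 1422767/48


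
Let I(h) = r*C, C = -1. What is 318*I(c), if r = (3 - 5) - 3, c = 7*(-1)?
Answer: 1590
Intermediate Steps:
c = -7
r = -5 (r = -2 - 3 = -5)
I(h) = 5 (I(h) = -5*(-1) = 5)
318*I(c) = 318*5 = 1590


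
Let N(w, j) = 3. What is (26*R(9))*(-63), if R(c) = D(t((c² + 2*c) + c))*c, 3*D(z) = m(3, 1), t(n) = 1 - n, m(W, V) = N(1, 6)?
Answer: -14742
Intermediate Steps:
m(W, V) = 3
D(z) = 1 (D(z) = (⅓)*3 = 1)
R(c) = c (R(c) = 1*c = c)
(26*R(9))*(-63) = (26*9)*(-63) = 234*(-63) = -14742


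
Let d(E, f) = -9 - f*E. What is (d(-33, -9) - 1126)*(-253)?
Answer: 362296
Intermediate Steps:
d(E, f) = -9 - E*f
(d(-33, -9) - 1126)*(-253) = ((-9 - 1*(-33)*(-9)) - 1126)*(-253) = ((-9 - 297) - 1126)*(-253) = (-306 - 1126)*(-253) = -1432*(-253) = 362296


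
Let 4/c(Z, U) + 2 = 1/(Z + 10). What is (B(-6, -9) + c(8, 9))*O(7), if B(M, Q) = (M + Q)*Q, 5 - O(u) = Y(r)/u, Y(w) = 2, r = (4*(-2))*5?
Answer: 153549/245 ≈ 626.73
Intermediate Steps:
r = -40 (r = -8*5 = -40)
O(u) = 5 - 2/u
B(M, Q) = Q*(M + Q)
c(Z, U) = 4/(-2 + 1/(10 + Z)) (c(Z, U) = 4/(-2 + 1/(Z + 10)) = 4/(-2 + 1/(10 + Z)))
(B(-6, -9) + c(8, 9))*O(7) = (-9*(-6 - 9) + 4*(-10 - 1*8)/(19 + 2*8))*(5 - 2/7) = (-9*(-15) + 4*(-10 - 8)/(19 + 16))*(5 - 2*⅐) = (135 + 4*(-18)/35)*(5 - 2/7) = (135 + 4*(1/35)*(-18))*(33/7) = (135 - 72/35)*(33/7) = (4653/35)*(33/7) = 153549/245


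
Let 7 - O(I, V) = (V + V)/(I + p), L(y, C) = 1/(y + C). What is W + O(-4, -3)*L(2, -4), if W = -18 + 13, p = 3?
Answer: -11/2 ≈ -5.5000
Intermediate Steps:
L(y, C) = 1/(C + y)
W = -5
O(I, V) = 7 - 2*V/(3 + I) (O(I, V) = 7 - (V + V)/(I + 3) = 7 - 2*V/(3 + I))
W + O(-4, -3)*L(2, -4) = -5 + ((21 - 2*(-3) + 7*(-4))/(3 - 4))/(-4 + 2) = -5 + ((21 + 6 - 28)/(-1))/(-2) = -5 - 1*(-1)*(-1/2) = -5 + 1*(-1/2) = -5 - 1/2 = -11/2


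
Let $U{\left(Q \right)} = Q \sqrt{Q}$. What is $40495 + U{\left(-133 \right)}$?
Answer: $40495 - 133 i \sqrt{133} \approx 40495.0 - 1533.8 i$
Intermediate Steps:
$U{\left(Q \right)} = Q^{\frac{3}{2}}$
$40495 + U{\left(-133 \right)} = 40495 + \left(-133\right)^{\frac{3}{2}} = 40495 - 133 i \sqrt{133}$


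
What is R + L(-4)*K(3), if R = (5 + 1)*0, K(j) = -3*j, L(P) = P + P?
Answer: 72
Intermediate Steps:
L(P) = 2*P
R = 0 (R = 6*0 = 0)
R + L(-4)*K(3) = 0 + (2*(-4))*(-3*3) = 0 - 8*(-9) = 0 + 72 = 72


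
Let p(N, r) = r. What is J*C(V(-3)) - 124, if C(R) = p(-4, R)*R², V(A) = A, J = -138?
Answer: 3602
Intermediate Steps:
C(R) = R³ (C(R) = R*R² = R³)
J*C(V(-3)) - 124 = -138*(-3)³ - 124 = -138*(-27) - 124 = 3726 - 124 = 3602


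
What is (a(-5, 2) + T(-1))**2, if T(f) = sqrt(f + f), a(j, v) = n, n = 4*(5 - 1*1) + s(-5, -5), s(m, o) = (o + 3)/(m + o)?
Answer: 6511/25 + 162*I*sqrt(2)/5 ≈ 260.44 + 45.82*I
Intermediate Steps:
s(m, o) = (3 + o)/(m + o)
n = 81/5 (n = 4*(5 - 1*1) + (3 - 5)/(-5 - 5) = 4*(5 - 1) - 2/(-10) = 4*4 - 1/10*(-2) = 16 + 1/5 = 81/5 ≈ 16.200)
a(j, v) = 81/5
T(f) = sqrt(2)*sqrt(f) (T(f) = sqrt(2*f) = sqrt(2)*sqrt(f))
(a(-5, 2) + T(-1))**2 = (81/5 + sqrt(2)*sqrt(-1))**2 = (81/5 + sqrt(2)*I)**2 = (81/5 + I*sqrt(2))**2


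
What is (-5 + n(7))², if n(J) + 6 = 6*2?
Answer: 1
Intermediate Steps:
n(J) = 6 (n(J) = -6 + 6*2 = -6 + 12 = 6)
(-5 + n(7))² = (-5 + 6)² = 1² = 1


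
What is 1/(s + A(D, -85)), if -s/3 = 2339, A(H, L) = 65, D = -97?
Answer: -1/6952 ≈ -0.00014384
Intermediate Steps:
s = -7017 (s = -3*2339 = -7017)
1/(s + A(D, -85)) = 1/(-7017 + 65) = 1/(-6952) = -1/6952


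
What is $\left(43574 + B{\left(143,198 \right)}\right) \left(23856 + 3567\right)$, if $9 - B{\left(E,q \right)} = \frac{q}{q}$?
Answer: $1195149186$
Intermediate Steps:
$B{\left(E,q \right)} = 8$ ($B{\left(E,q \right)} = 9 - \frac{q}{q} = 9 - 1 = 8$)
$\left(43574 + B{\left(143,198 \right)}\right) \left(23856 + 3567\right) = \left(43574 + 8\right) \left(23856 + 3567\right) = 43582 \cdot 27423 = 1195149186$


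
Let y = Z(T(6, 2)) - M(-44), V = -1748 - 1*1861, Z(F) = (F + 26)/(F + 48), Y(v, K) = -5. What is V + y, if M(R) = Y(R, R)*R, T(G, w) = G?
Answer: -103367/27 ≈ -3828.4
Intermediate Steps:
Z(F) = (26 + F)/(48 + F)
V = -3609 (V = -1748 - 1861 = -3609)
M(R) = -5*R
y = -5924/27 (y = (26 + 6)/(48 + 6) - (-5)*(-44) = 32/54 - 1*220 = (1/54)*32 - 220 = 16/27 - 220 = -5924/27 ≈ -219.41)
V + y = -3609 - 5924/27 = -103367/27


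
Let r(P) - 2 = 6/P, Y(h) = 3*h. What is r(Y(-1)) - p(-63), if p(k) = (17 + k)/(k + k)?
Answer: -23/63 ≈ -0.36508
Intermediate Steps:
r(P) = 2 + 6/P
p(k) = (17 + k)/(2*k) (p(k) = (17 + k)/((2*k)) = (17 + k)*(1/(2*k)) = (17 + k)/(2*k))
r(Y(-1)) - p(-63) = (2 + 6/((3*(-1)))) - (17 - 63)/(2*(-63)) = (2 + 6/(-3)) - (-1)*(-46)/(2*63) = (2 + 6*(-⅓)) - 1*23/63 = (2 - 2) - 23/63 = 0 - 23/63 = -23/63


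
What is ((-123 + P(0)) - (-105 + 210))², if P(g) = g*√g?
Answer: 51984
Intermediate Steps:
P(g) = g^(3/2)
((-123 + P(0)) - (-105 + 210))² = ((-123 + 0^(3/2)) - (-105 + 210))² = ((-123 + 0) - 1*105)² = (-123 - 105)² = (-228)² = 51984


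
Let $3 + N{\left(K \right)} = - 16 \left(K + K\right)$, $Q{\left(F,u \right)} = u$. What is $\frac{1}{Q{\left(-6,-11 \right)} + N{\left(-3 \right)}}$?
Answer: $\frac{1}{82} \approx 0.012195$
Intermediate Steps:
$N{\left(K \right)} = -3 - 32 K$ ($N{\left(K \right)} = -3 - 16 \left(K + K\right) = -3 - 16 \cdot 2 K = -3 - 32 K$)
$\frac{1}{Q{\left(-6,-11 \right)} + N{\left(-3 \right)}} = \frac{1}{-11 - -93} = \frac{1}{-11 + \left(-3 + 96\right)} = \frac{1}{-11 + 93} = \frac{1}{82}$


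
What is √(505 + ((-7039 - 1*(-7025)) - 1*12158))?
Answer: I*√11667 ≈ 108.01*I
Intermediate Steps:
√(505 + ((-7039 - 1*(-7025)) - 1*12158)) = √(505 + ((-7039 + 7025) - 12158)) = √(505 + (-14 - 12158)) = √(505 - 12172) = √(-11667) = I*√11667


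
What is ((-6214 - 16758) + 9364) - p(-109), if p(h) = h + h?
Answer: -13390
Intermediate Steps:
p(h) = 2*h
((-6214 - 16758) + 9364) - p(-109) = ((-6214 - 16758) + 9364) - 2*(-109) = (-22972 + 9364) - 1*(-218) = -13608 + 218 = -13390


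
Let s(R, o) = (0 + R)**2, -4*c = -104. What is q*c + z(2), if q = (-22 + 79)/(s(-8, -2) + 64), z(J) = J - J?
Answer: 741/64 ≈ 11.578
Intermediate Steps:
z(J) = 0
c = 26 (c = -1/4*(-104) = 26)
s(R, o) = R**2
q = 57/128 (q = (-22 + 79)/((-8)**2 + 64) = 57/(64 + 64) = 57/128 ≈ 0.44531)
q*c + z(2) = (57/128)*26 + 0 = 741/64 + 0 = 741/64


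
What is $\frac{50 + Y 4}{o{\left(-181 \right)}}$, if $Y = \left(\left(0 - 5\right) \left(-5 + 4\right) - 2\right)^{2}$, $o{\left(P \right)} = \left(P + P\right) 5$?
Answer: $- \frac{43}{905} \approx -0.047514$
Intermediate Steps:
$o{\left(P \right)} = 10 P$ ($o{\left(P \right)} = 2 P 5 = 10 P$)
$Y = 9$ ($Y = \left(\left(-5\right) \left(-1\right) - 2\right)^{2} = \left(5 - 2\right)^{2} = 3^{2} = 9$)
$\frac{50 + Y 4}{o{\left(-181 \right)}} = \frac{50 + 9 \cdot 4}{10 \left(-181\right)} = \frac{50 + 36}{-1810} = 86 \left(- \frac{1}{1810}\right) = - \frac{43}{905}$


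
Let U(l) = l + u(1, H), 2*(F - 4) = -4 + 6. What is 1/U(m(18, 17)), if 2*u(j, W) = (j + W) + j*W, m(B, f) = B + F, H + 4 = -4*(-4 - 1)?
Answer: 2/79 ≈ 0.025316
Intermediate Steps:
F = 5 (F = 4 + (-4 + 6)/2 = 4 + (1/2)*2 = 4 + 1 = 5)
H = 16 (H = -4 - 4*(-4 - 1) = -4 - 4*(-5) = -4 + 20 = 16)
m(B, f) = 5 + B (m(B, f) = B + 5 = 5 + B)
u(j, W) = W/2 + j/2 + W*j/2 (u(j, W) = ((j + W) + j*W)/2 = ((W + j) + W*j)/2 = (W + j + W*j)/2 = W/2 + j/2 + W*j/2)
U(l) = 33/2 + l (U(l) = l + ((1/2)*16 + (1/2)*1 + (1/2)*16*1) = l + (8 + 1/2 + 8) = l + 33/2 = 33/2 + l)
1/U(m(18, 17)) = 1/(33/2 + (5 + 18)) = 1/(33/2 + 23) = 1/(79/2) = 2/79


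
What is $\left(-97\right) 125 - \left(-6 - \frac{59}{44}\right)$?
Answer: $- \frac{533177}{44} \approx -12118.0$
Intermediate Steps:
$\left(-97\right) 125 - \left(-6 - \frac{59}{44}\right) = -12125 - - \frac{323}{44} = -12125 + \left(\frac{59}{44} + 6\right) = -12125 + \frac{323}{44} = - \frac{533177}{44}$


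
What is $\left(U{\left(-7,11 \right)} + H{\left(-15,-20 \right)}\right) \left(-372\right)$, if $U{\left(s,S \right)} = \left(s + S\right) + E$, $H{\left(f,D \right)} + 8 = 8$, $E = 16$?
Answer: $-7440$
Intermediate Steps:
$H{\left(f,D \right)} = 0$ ($H{\left(f,D \right)} = -8 + 8 = 0$)
$U{\left(s,S \right)} = 16 + S + s$ ($U{\left(s,S \right)} = \left(s + S\right) + 16 = \left(S + s\right) + 16 = 16 + S + s$)
$\left(U{\left(-7,11 \right)} + H{\left(-15,-20 \right)}\right) \left(-372\right) = \left(\left(16 + 11 - 7\right) + 0\right) \left(-372\right) = \left(20 + 0\right) \left(-372\right) = 20 \left(-372\right) = -7440$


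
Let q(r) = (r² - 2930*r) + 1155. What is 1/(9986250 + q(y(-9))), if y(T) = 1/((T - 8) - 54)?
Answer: 5041/50346716636 ≈ 1.0013e-7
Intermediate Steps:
y(T) = 1/(-62 + T) (y(T) = 1/((-8 + T) - 54) = 1/(-62 + T))
q(r) = 1155 + r² - 2930*r
1/(9986250 + q(y(-9))) = 1/(9986250 + (1155 + (1/(-62 - 9))² - 2930/(-62 - 9))) = 1/(9986250 + (1155 + (1/(-71))² - 2930/(-71))) = 1/(9986250 + (1155 + (-1/71)² - 2930*(-1/71))) = 1/(9986250 + (1155 + 1/5041 + 2930/71)) = 1/(9986250 + 6030386/5041) = 1/(50346716636/5041) = 5041/50346716636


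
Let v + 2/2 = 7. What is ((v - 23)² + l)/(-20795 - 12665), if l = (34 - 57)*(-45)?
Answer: -331/8365 ≈ -0.039570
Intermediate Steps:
v = 6 (v = -1 + 7 = 6)
l = 1035 (l = -23*(-45) = 1035)
((v - 23)² + l)/(-20795 - 12665) = ((6 - 23)² + 1035)/(-20795 - 12665) = ((-17)² + 1035)/(-33460) = (289 + 1035)*(-1/33460) = 1324*(-1/33460) = -331/8365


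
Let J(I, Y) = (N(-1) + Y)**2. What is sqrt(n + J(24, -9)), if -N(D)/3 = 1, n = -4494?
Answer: 5*I*sqrt(174) ≈ 65.955*I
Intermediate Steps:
N(D) = -3 (N(D) = -3*1 = -3)
J(I, Y) = (-3 + Y)**2
sqrt(n + J(24, -9)) = sqrt(-4494 + (-3 - 9)**2) = sqrt(-4494 + (-12)**2) = sqrt(-4494 + 144) = sqrt(-4350) = 5*I*sqrt(174)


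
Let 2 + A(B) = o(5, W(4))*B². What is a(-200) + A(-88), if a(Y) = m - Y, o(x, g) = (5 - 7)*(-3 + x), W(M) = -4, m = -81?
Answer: -30859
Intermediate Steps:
o(x, g) = 6 - 2*x (o(x, g) = -2*(-3 + x) = 6 - 2*x)
a(Y) = -81 - Y
A(B) = -2 - 4*B² (A(B) = -2 + (6 - 2*5)*B² = -2 + (6 - 10)*B² = -2 - 4*B²)
a(-200) + A(-88) = (-81 - 1*(-200)) + (-2 - 4*(-88)²) = (-81 + 200) + (-2 - 4*7744) = 119 + (-2 - 30976) = 119 - 30978 = -30859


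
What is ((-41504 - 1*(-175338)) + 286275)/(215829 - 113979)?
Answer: 420109/101850 ≈ 4.1248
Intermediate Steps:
((-41504 - 1*(-175338)) + 286275)/(215829 - 113979) = ((-41504 + 175338) + 286275)/101850 = (133834 + 286275)*(1/101850) = 420109*(1/101850) = 420109/101850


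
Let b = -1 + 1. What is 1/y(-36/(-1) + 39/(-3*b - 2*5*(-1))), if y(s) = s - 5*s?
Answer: -5/798 ≈ -0.0062657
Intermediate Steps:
b = 0
y(s) = -4*s
1/y(-36/(-1) + 39/(-3*b - 2*5*(-1))) = 1/(-4*(-36/(-1) + 39/(-3*0 - 2*5*(-1)))) = 1/(-4*(-36*(-1) + 39/(0 - 10*(-1)))) = 1/(-4*(36 + 39/(0 + 10))) = 1/(-4*(36 + 39/10)) = 1/(-4*399/10) = 1/(-798/5) = -5/798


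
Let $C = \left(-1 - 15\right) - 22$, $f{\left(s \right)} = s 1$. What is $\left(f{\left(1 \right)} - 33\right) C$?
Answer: $1216$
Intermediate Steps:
$f{\left(s \right)} = s$
$C = -38$ ($C = \left(-1 - 15\right) - 22 = -16 - 22 = -38$)
$\left(f{\left(1 \right)} - 33\right) C = \left(1 - 33\right) \left(-38\right) = \left(-32\right) \left(-38\right) = 1216$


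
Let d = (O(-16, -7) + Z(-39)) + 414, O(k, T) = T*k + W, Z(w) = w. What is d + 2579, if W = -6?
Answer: 3060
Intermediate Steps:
O(k, T) = -6 + T*k (O(k, T) = T*k - 6 = -6 + T*k)
d = 481 (d = ((-6 - 7*(-16)) - 39) + 414 = ((-6 + 112) - 39) + 414 = (106 - 39) + 414 = 67 + 414 = 481)
d + 2579 = 481 + 2579 = 3060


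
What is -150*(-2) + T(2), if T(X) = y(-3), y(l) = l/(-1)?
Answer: 303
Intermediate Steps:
y(l) = -l (y(l) = l*(-1) = -l)
T(X) = 3 (T(X) = -1*(-3) = 3)
-150*(-2) + T(2) = -150*(-2) + 3 = 300 + 3 = 303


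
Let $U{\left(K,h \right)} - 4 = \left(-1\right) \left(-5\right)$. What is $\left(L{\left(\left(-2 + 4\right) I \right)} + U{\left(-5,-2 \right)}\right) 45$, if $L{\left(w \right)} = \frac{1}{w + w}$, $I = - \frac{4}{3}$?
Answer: $\frac{6345}{16} \approx 396.56$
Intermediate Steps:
$I = - \frac{4}{3}$ ($I = \left(-4\right) \frac{1}{3} = - \frac{4}{3} \approx -1.3333$)
$U{\left(K,h \right)} = 9$ ($U{\left(K,h \right)} = 4 - -5 = 4 + 5 = 9$)
$L{\left(w \right)} = \frac{1}{2 w}$
$\left(L{\left(\left(-2 + 4\right) I \right)} + U{\left(-5,-2 \right)}\right) 45 = \left(\frac{1}{2 \left(-2 + 4\right) \left(- \frac{4}{3}\right)} + 9\right) 45 = \left(\frac{1}{2 \cdot 2 \left(- \frac{4}{3}\right)} + 9\right) 45 = \left(\frac{1}{2 \left(- \frac{8}{3}\right)} + 9\right) 45 = \left(\frac{1}{2} \left(- \frac{3}{8}\right) + 9\right) 45 = \left(- \frac{3}{16} + 9\right) 45 = \frac{141}{16} \cdot 45 = \frac{6345}{16}$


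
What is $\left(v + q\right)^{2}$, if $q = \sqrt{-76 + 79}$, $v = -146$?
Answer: $\left(146 - \sqrt{3}\right)^{2} \approx 20813.0$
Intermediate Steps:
$q = \sqrt{3} \approx 1.732$
$\left(v + q\right)^{2} = \left(-146 + \sqrt{3}\right)^{2}$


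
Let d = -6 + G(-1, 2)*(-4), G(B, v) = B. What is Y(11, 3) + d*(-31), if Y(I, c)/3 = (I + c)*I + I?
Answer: 557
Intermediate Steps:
Y(I, c) = 3*I + 3*I*(I + c) (Y(I, c) = 3*((I + c)*I + I) = 3*(I*(I + c) + I) = 3*(I + I*(I + c)) = 3*I + 3*I*(I + c))
d = -2 (d = -6 - 1*(-4) = -6 + 4 = -2)
Y(11, 3) + d*(-31) = 3*11*(1 + 11 + 3) - 2*(-31) = 3*11*15 + 62 = 495 + 62 = 557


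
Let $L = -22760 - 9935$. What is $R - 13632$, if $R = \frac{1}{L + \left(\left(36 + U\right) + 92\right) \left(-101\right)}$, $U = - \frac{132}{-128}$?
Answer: $- \frac{19947283040}{1463269} \approx -13632.0$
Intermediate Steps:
$U = \frac{33}{32}$ ($U = \left(-132\right) \left(- \frac{1}{128}\right) = \frac{33}{32} \approx 1.0313$)
$L = -32695$ ($L = -22760 - 9935 = -32695$)
$R = - \frac{32}{1463269}$ ($R = \frac{1}{-32695 + \left(\left(36 + \frac{33}{32}\right) + 92\right) \left(-101\right)} = \frac{1}{-32695 + \left(\frac{1185}{32} + 92\right) \left(-101\right)} = \frac{1}{-32695 + \frac{4129}{32} \left(-101\right)} = \frac{1}{-32695 - \frac{417029}{32}} = \frac{1}{- \frac{1463269}{32}} = - \frac{32}{1463269} \approx -2.1869 \cdot 10^{-5}$)
$R - 13632 = - \frac{32}{1463269} - 13632 = - \frac{19947283040}{1463269}$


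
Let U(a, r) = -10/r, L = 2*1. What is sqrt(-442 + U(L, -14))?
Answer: I*sqrt(21623)/7 ≈ 21.007*I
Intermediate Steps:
L = 2
sqrt(-442 + U(L, -14)) = sqrt(-442 - 10/(-14)) = sqrt(-442 - 10*(-1/14)) = sqrt(-442 + 5/7) = sqrt(-3089/7) = I*sqrt(21623)/7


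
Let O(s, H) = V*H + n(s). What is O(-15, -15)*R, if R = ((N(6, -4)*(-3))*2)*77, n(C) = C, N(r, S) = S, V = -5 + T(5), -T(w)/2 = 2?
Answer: 221760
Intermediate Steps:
T(w) = -4 (T(w) = -2*2 = -4)
V = -9 (V = -5 - 4 = -9)
O(s, H) = s - 9*H (O(s, H) = -9*H + s = s - 9*H)
R = 1848 (R = (-4*(-3)*2)*77 = (12*2)*77 = 24*77 = 1848)
O(-15, -15)*R = (-15 - 9*(-15))*1848 = (-15 + 135)*1848 = 120*1848 = 221760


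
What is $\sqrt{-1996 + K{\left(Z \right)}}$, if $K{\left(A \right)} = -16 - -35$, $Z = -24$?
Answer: $i \sqrt{1977} \approx 44.463 i$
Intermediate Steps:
$K{\left(A \right)} = 19$ ($K{\left(A \right)} = -16 + 35 = 19$)
$\sqrt{-1996 + K{\left(Z \right)}} = \sqrt{-1996 + 19} = \sqrt{-1977} = i \sqrt{1977}$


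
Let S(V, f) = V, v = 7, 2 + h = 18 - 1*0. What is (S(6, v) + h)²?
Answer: 484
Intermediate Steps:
h = 16 (h = -2 + (18 - 1*0) = -2 + (18 + 0) = -2 + 18 = 16)
(S(6, v) + h)² = (6 + 16)² = 22² = 484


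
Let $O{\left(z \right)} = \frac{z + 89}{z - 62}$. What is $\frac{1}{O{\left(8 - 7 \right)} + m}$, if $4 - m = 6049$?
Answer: $- \frac{61}{368835} \approx -0.00016539$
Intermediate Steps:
$O{\left(z \right)} = \frac{89 + z}{-62 + z}$
$m = -6045$ ($m = 4 - 6049 = -6045$)
$\frac{1}{O{\left(8 - 7 \right)} + m} = \frac{1}{\frac{89 + \left(8 - 7\right)}{-62 + \left(8 - 7\right)} - 6045} = \frac{1}{\frac{89 + 1}{-62 + 1} - 6045} = \frac{1}{\frac{1}{-61} \cdot 90 - 6045} = \frac{1}{\left(- \frac{1}{61}\right) 90 - 6045} = \frac{1}{- \frac{90}{61} - 6045} = \frac{1}{- \frac{368835}{61}} = - \frac{61}{368835}$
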